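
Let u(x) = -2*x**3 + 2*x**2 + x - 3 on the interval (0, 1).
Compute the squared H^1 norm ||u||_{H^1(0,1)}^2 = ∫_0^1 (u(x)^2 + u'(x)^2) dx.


||u||_{H^1}^2 = 746/105

The H^1 norm (squared) on an interval (0, L) is
  ||u||_{H^1}^2 = ∫_0^L u(x)^2 dx + ∫_0^L u'(x)^2 dx.
Compute u'(x) = -6*x**2 + 4*x + 1.
Then u(x)^2 = 4*x**6 - 8*x**5 + 16*x**3 - 11*x**2 - 6*x + 9 and u'(x)^2 = 36*x**4 - 48*x**3 + 4*x**2 + 8*x + 1.
Integrate each monomial from 0 to 1 using ∫_0^1 c·x^n dx = c·1^(n+1)/(n+1):
  ∫_0^1 u(x)^2 dx = ∫_0^1 (4*x^6 - 8*x^5 + 16*x^3 - 11*x^2 - 6*x + 9) dx. Term by term:
    ∫_0^1 4*x^6 dx = 4/7;  ∫_0^1 -8*x^5 dx = -4/3;  ∫_0^1 16*x^3 dx = 4;
    ∫_0^1 -11*x^2 dx = -11/3;  ∫_0^1 -6*x dx = -3;  ∫_0^1 9 dx = 9.
  Sum: 4/7 − 4/3 + 4 − 11/3 − 3 + 9 = 39/7.
  ∫_0^1 u'(x)^2 dx = ∫_0^1 (36*x^4 - 48*x^3 + 4*x^2 + 8*x + 1) dx. Term by term:
    ∫_0^1 36*x^4 dx = 36/5;  ∫_0^1 -48*x^3 dx = -12;  ∫_0^1 4*x^2 dx = 4/3;
    ∫_0^1 8*x dx = 4;  ∫_0^1 1 dx = 1.
  Sum: 36/5 − 12 + 4/3 + 4 + 1 = 23/15.
Adding: ||u||_{H^1}^2 = 39/7 + 23/15 = 746/105.


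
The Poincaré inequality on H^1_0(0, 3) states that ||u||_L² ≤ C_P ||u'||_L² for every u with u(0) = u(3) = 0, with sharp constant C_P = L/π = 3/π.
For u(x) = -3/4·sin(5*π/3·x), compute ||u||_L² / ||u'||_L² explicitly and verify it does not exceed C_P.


||u||_L² / ||u'||_L² = 3/(5*π) < C_P = 3/π.

u(x) = -3/4·sin(5*π/3·x), so u'(x) = -5*π*cos(5*π*x/3)/4.
Writing u(x) = A·sin(kπx/L) with A = -3/4 and k = 5, use ∫_0^L sin²(kπx/L) dx = L/2 and ∫_0^L cos²(kπx/L) dx = L/2.
u² = 9/16·sin²(5*π/3·x) and (u')² = 25*π^2/16·cos²(5*π/3·x), and each of sin², cos² integrates to L/2 = 3/2 over (0, 3).
∫_0^3 u² dx = 27/32, so ||u||_L² = 3*sqrt(6)/8.
∫_0^3 (u')² dx = 75*π^2/32, so ||u'||_L² = 5*sqrt(6)*π/8.
Ratio ||u||_L² / ||u'||_L² = 3/(5*π).
Sharp Poincaré constant on H^1_0(0, 3) is C_P = L/π = 3/π, achieved by sin(π/3·x).
This is the k = 5 harmonic; the ratio L/(kπ) is strictly less than C_P = L/π, consistent with the sharp inequality ||u||_L² ≤ C_P ||u'||_L².


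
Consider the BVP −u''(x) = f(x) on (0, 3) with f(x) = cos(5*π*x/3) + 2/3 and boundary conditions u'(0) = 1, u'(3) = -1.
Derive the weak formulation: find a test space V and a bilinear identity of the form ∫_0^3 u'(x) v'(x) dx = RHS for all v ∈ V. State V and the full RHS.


V = H^1(0, 3) (v unrestricted at boundary; u is determined up to an additive constant); weak form: ∫_0^3 u'v' dx = ∫_0^3 (cos(5*π*x/3) + 2/3) v dx − v(3) − v(0) for all v ∈ V.

Multiply both sides by a test function v and integrate from 0 to 3:
  ∫_0^3 −u''(x) v(x) dx = ∫_0^3 f(x) v(x) dx.
Integrate the LHS by parts once:
  ∫_0^3 −u'' v dx = −[u'(x) v(x)]_0^3 + ∫_0^3 u'(x) v'(x) dx.
Thus ∫_0^3 u'(x) v'(x) dx = ∫_0^3 f(x) v(x) dx + [u'(x) v(x)]_0^3.
Choose V so that boundary terms are either known or forced to vanish.
u has inhomogeneous Neumann u'(0) = 1, u'(3) = -1. [u' v]_0^3 = (-1)·v(3) − (1)·v(0) = − v(3) − v(0). Take V = H^1(0, 3); boundary term becomes part of RHS.
Weak formulation: find u (satisfying any essential BC) such that ∫_0^3 u'(x) v'(x) dx = ∫_0^3 f v dx − v(3) − v(0) for all v ∈ V (Neumann data are natural BCs: they enter the RHS as boundary terms).
Substituting f(x) = cos(5*π*x/3) + 2/3, the right-hand side is ∫_0^3 (cos(5*π*x/3) + 2/3) v dx − v(3) − v(0).
Compatibility check (pure Neumann): taking v ≡ 1 ∈ V gives 0 = ∫_0^3 f dx + (-1) − (1), i.e. ∫_0^3 f dx must equal u'(0) − u'(3) = 2. Indeed ∫_0^3 (cos(5*π*x/3) + 2/3) dx = 2, so the data are compatible. The solution is then unique only up to an additive constant (fix it e.g. by requiring ∫_0^3 u dx = 0).


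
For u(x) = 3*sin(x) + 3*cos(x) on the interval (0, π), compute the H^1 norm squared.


||u||_{H^1(0,π)}^2 = 18*π

u'(x) = -3*sin(x) + 3*cos(x).
Expand u² and (u')² and integrate term by term on (0, π), using: for integers n ≥ 1, ∫_0^π sin²(nx) dx = ∫_0^π cos²(nx) dx = π/2; for n ≠ n', ∫_0^π sin(nx)sin(n'x) dx = ∫_0^π cos(nx)cos(n'x) dx = 0; and by product-to-sum, ∫_0^π sin(nx)cos(n'x) dx = ½∫_0^π [sin((n+n')x) + sin((n−n')x)] dx, which is 0 when n+n' is even and 2n/(n²−n'²) when n+n' is odd (it need not vanish on (0, π)).
  u² squared terms: (3)²·∫cos(x)² dx = 9·π/2 = 9*π/2;  (3)²·∫sin(x)² dx = 9·π/2 = 9*π/2.
  u² cross terms: 2·(3)·(3)·∫cos(x)·sin(x) dx = 18·(0) = 0.
  So ∫_0^π u² dx = 9*π/2 + 9*π/2 + 0 = 9*π.
  (u')² squared terms: (-3)²·∫sin(x)² dx = 9·π/2 = 9*π/2;  (3)²·∫cos(x)² dx = 9·π/2 = 9*π/2.
  (u')² cross terms: 2·(-3)·(3)·∫sin(x)·cos(x) dx = -18·(0) = 0.
  So ∫_0^π (u')² dx = 9*π/2 + 9*π/2 + 0 = 9*π.
||u||_{H^1}^2 = (9*π) + (9*π) = 18*π.


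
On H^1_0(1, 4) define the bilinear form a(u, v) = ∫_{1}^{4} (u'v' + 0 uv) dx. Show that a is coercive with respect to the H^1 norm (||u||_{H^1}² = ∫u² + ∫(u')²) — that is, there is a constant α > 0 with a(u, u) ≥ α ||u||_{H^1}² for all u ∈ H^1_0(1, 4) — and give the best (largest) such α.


α = π^2/(9 + π^2)

Coercivity of a(·,·) on H^1_0(1, 4) means a(u, u) ≥ α ||u||_{H^1}² for every u ∈ H^1_0.
The interval has length L = 3, and Poincaré/coercivity depend only on L. Here a(u, u) = ∫(u')² + (0)·∫u².
Here c = 0, so a(u,u) = ∫(u')² alone. The condition a(u,u) ≥ α||u||_{H^1}² reads (1−α)∫(u')² ≥ (α−c)∫u². Any admissible α is ≤ 1 (rapidly oscillating u have ∫u²/∫(u')² → 0), and α = 1 would force 0 ≥ (1−c)∫u², impossible since c < 1; so 1−α > 0. By the sharp Poincaré inequality on H^1_0 of an interval of length L, ∫(u')² ≥ (π/L)²∫u² with equality for the first sine mode sin(π(x−x₀)/L) (x₀ the left endpoint), so the inequality holds for all u iff (1−α)(π/L)² ≥ α − c, i.e. α ≤ ((π/L)² + c)/((π/L)² + 1) = (1 + c(L/π)²)/(1 + (L/π)²). (Direct route, valid since c ≤ 0: Poincaré gives c∫u² ≥ c(L/π)²∫(u')², so a(u,u) ≥ (1 + c(L/π)²)∫(u')², while ||u||_{H^1}² ≤ (1 + (L/π)²)∫(u')²; dividing yields the same α.) With (π/L)² = π^2/9 and c = 0, the largest admissible constant is α = ((π/L)² + c)/((π/L)² + 1).
Simplifying, α = π^2/(9 + π^2).


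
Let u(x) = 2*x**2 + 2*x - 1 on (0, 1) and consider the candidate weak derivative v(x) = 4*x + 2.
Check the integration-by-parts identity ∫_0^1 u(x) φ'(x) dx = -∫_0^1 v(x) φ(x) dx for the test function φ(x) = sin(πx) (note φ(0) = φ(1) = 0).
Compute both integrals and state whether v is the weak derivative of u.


LHS = -8/π, RHS = -8/π. Yes, v = u' weakly.

u(x) = 2*x**2 + 2*x - 1, classical derivative u'(x) = 4*x + 2.
φ(x) = sin(πx), so φ'(x) = π*cos(π*x).
Note φ(0) = φ(1) = 0, so the boundary term u·φ vanishes.
LHS = ∫_0^1 u(x) φ'(x) dx = ∫_0^1 (2*π*x^2*cos(π*x) + 2*π*x*cos(π*x) - π*cos(π*x)) dx. Term by term:
  ∫_0^1 -π*cos(π*x) dx = 0;  ∫_0^1 2*π*x*cos(π*x) dx = -4/π;  ∫_0^1 2*π*x^2*cos(π*x) dx = -4/π.
Sum: 0 − 4/π − 4/π = -8/π.
So LHS = -8/π.
∫_0^1 v(x) φ(x) dx = ∫_0^1 (4*x*sin(π*x) + 2*sin(π*x)) dx. Term by term:
  ∫_0^1 2*sin(π*x) dx = 4/π;  ∫_0^1 4*x*sin(π*x) dx = 4/π.
Sum: 4/π + 4/π = 8/π.
So RHS = -∫_0^1 v(x) φ(x) dx = -8/π.
LHS = RHS, so the identity holds for this test φ.
Moreover u is smooth here and v(x) = u'(x) = 4*x + 2 pointwise, so the identity holds for every test function. Hence v is the weak derivative of u.


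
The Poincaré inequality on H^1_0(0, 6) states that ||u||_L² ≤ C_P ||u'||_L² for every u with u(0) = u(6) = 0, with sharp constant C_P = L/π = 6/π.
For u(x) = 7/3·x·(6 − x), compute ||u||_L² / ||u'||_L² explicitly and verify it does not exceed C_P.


||u||_L² / ||u'||_L² = 3*sqrt(10)/5 < C_P = 6/π.

u(x) = 7/3·x·(6 − x), so u'(x) = 14 - 14*x/3.
u(x) = 7/3·x·(6 − x) vanishes at x = 0 and x = 6, so u ∈ H^1_0(0, 6). Differentiate via the product rule and integrate the resulting polynomials term by term.
  ∫_0^6 u² dx = ∫_0^6 (49*x^4/9 - 196*x^3/3 + 196*x^2) dx. Term by term:
    ∫_0^6 49*x^4/9 dx = 42336/5;  ∫_0^6 -196*x^3/3 dx = -21168;  ∫_0^6 196*x^2 dx = 14112.
  Sum: 42336/5 − 21168 + 14112 = 7056/5.
  ∫_0^6 (u')² dx = ∫_0^6 (196*x^2/9 - 392*x/3 + 196) dx. Term by term:
    ∫_0^6 196*x^2/9 dx = 1568;  ∫_0^6 -392*x/3 dx = -2352;  ∫_0^6 196 dx = 1176.
  Sum: 1568 − 2352 + 1176 = 392.
∫_0^6 u² dx = 7056/5, so ||u||_L² = 84*sqrt(5)/5.
∫_0^6 (u')² dx = 392, so ||u'||_L² = 14*sqrt(2).
Ratio ||u||_L² / ||u'||_L² = 3*sqrt(10)/5.
Sharp Poincaré constant on H^1_0(0, 6) is C_P = L/π = 6/π, achieved by sin(π/6·x).
A polynomial bump cannot attain the sharp Poincaré constant (only the first sine eigenfunction does), so the ratio is strictly less than C_P, consistent with ||u||_L² ≤ C_P ||u'||_L².


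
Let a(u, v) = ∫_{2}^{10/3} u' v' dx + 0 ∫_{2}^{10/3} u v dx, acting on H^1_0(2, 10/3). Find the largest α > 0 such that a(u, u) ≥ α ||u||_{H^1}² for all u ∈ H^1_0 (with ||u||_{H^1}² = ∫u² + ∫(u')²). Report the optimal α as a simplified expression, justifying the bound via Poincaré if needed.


α = 9*π^2/(16 + 9*π^2)

Coercivity of a(·,·) on H^1_0(2, 10/3) means a(u, u) ≥ α ||u||_{H^1}² for every u ∈ H^1_0.
The interval has length L = 4/3, and Poincaré/coercivity depend only on L. Here a(u, u) = ∫(u')² + (0)·∫u².
Here c = 0, so a(u,u) = ∫(u')² alone. The condition a(u,u) ≥ α||u||_{H^1}² reads (1−α)∫(u')² ≥ (α−c)∫u². Any admissible α is ≤ 1 (rapidly oscillating u have ∫u²/∫(u')² → 0), and α = 1 would force 0 ≥ (1−c)∫u², impossible since c < 1; so 1−α > 0. By the sharp Poincaré inequality on H^1_0 of an interval of length L, ∫(u')² ≥ (π/L)²∫u² with equality for the first sine mode sin(π(x−x₀)/L) (x₀ the left endpoint), so the inequality holds for all u iff (1−α)(π/L)² ≥ α − c, i.e. α ≤ ((π/L)² + c)/((π/L)² + 1) = (1 + c(L/π)²)/(1 + (L/π)²). (Direct route, valid since c ≤ 0: Poincaré gives c∫u² ≥ c(L/π)²∫(u')², so a(u,u) ≥ (1 + c(L/π)²)∫(u')², while ||u||_{H^1}² ≤ (1 + (L/π)²)∫(u')²; dividing yields the same α.) With (π/L)² = 9*π^2/16 and c = 0, the largest admissible constant is α = ((π/L)² + c)/((π/L)² + 1).
Simplifying, α = 9*π^2/(16 + 9*π^2).


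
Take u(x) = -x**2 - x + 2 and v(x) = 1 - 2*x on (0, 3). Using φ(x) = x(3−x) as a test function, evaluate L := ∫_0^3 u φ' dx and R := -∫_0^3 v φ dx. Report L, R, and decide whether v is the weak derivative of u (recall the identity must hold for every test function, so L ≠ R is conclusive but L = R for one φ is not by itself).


LHS = 18, RHS = 9. No, v is not the weak derivative of u.

u(x) = -x**2 - x + 2, classical derivative u'(x) = -2*x - 1.
φ(x) = x(3−x), so φ'(x) = 3 - 2*x.
Note φ(0) = φ(3) = 0, so the boundary term u·φ vanishes.
LHS = ∫_0^3 u(x) φ'(x) dx = ∫_0^3 (2*x^3 - x^2 - 7*x + 6) dx. Term by term:
  ∫_0^3 2*x^3 dx = 81/2;  ∫_0^3 -x^2 dx = -9;  ∫_0^3 -7*x dx = -63/2;
  ∫_0^3 6 dx = 18.
Sum: 81/2 − 9 − 63/2 + 18 = 18.
So LHS = 18.
∫_0^3 v(x) φ(x) dx = ∫_0^3 (2*x^3 - 7*x^2 + 3*x) dx. Term by term:
  ∫_0^3 2*x^3 dx = 81/2;  ∫_0^3 -7*x^2 dx = -63;  ∫_0^3 3*x dx = 27/2.
Sum: 81/2 − 63 + 27/2 = -9.
So RHS = -∫_0^3 v(x) φ(x) dx = 9.
LHS − RHS = 9 ≠ 0, so the identity fails.
(For a valid weak derivative the identity must hold for EVERY test function, in particular this one. The failure shows v is NOT the weak derivative of u.)
Correct weak derivative would be u'(x) = -2*x - 1.


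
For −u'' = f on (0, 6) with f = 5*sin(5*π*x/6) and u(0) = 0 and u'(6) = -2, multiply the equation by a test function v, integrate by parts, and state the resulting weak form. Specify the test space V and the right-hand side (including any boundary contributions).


V = {v ∈ H^1(0, 6) : v(0) = 0} (test functions vanish at x = 0 where u is specified); weak form: ∫_0^6 u'v' dx = ∫_0^6 (5*sin(5*π*x/6)) v dx − 2·v(6) for all v ∈ V.

Multiply both sides by a test function v and integrate from 0 to 6:
  ∫_0^6 −u''(x) v(x) dx = ∫_0^6 f(x) v(x) dx.
Integrate the LHS by parts once:
  ∫_0^6 −u'' v dx = −[u'(x) v(x)]_0^6 + ∫_0^6 u'(x) v'(x) dx.
Thus ∫_0^6 u'(x) v'(x) dx = ∫_0^6 f(x) v(x) dx + [u'(x) v(x)]_0^6.
Choose V so that boundary terms are either known or forced to vanish.
Mixed BC: u(0) = 0 (Dirichlet) and u'(6) = -2 (Neumann). Define V = {v ∈ H^1(0, 6) : v(0) = 0}. Then [u' v]_0^6 = u'(6)·v(6) − u'(0)·0 = − 2·v(6).
Weak formulation: find u (satisfying any essential BC) such that ∫_0^6 u'(x) v'(x) dx = ∫_0^6 f v dx − 2·v(6) for all v ∈ V (Dirichlet at 0 absorbed into V; Neumann datum at x = 6 contributes the boundary term).
Substituting f(x) = 5*sin(5*π*x/6), the right-hand side is ∫_0^6 (5*sin(5*π*x/6)) v dx − 2·v(6).


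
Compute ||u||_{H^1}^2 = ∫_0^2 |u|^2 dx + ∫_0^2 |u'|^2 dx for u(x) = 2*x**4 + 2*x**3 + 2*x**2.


||u||_{H^1}^2 = 1223104/315

The H^1 norm (squared) on an interval (0, L) is
  ||u||_{H^1}^2 = ∫_0^L u(x)^2 dx + ∫_0^L u'(x)^2 dx.
Compute u'(x) = 8*x**3 + 6*x**2 + 4*x.
Then u(x)^2 = 4*x**8 + 8*x**7 + 12*x**6 + 8*x**5 + 4*x**4 and u'(x)^2 = 64*x**6 + 96*x**5 + 100*x**4 + 48*x**3 + 16*x**2.
Integrate each monomial from 0 to 2 using ∫_0^2 c·x^n dx = c·2^(n+1)/(n+1):
  ∫_0^2 u(x)^2 dx = ∫_0^2 (4*x^8 + 8*x^7 + 12*x^6 + 8*x^5 + 4*x^4) dx. Term by term:
    ∫_0^2 4*x^8 dx = 2048/9;  ∫_0^2 8*x^7 dx = 256;  ∫_0^2 12*x^6 dx = 1536/7;
    ∫_0^2 8*x^5 dx = 256/3;  ∫_0^2 4*x^4 dx = 128/5.
  Sum: 2048/9 + 256 + 1536/7 + 256/3 + 128/5 = 256384/315.
  ∫_0^2 u'(x)^2 dx = ∫_0^2 (64*x^6 + 96*x^5 + 100*x^4 + 48*x^3 + 16*x^2) dx. Term by term:
    ∫_0^2 64*x^6 dx = 8192/7;  ∫_0^2 96*x^5 dx = 1024;  ∫_0^2 100*x^4 dx = 640;
    ∫_0^2 48*x^3 dx = 192;  ∫_0^2 16*x^2 dx = 128/3.
  Sum: 8192/7 + 1024 + 640 + 192 + 128/3 = 64448/21.
Adding: ||u||_{H^1}^2 = 256384/315 + 64448/21 = 1223104/315.


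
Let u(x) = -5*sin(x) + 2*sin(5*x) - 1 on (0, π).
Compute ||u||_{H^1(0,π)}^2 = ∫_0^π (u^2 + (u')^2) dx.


||u||_{H^1(0,π)}^2 = 92/5 + 78*π

u'(x) = -5*cos(x) + 10*cos(5*x).
Expand u² and (u')² and integrate term by term on (0, π), using: for integers n ≥ 1, ∫_0^π sin²(nx) dx = ∫_0^π cos²(nx) dx = π/2; for n ≠ n', ∫_0^π sin(nx)sin(n'x) dx = ∫_0^π cos(nx)cos(n'x) dx = 0; and by product-to-sum, ∫_0^π sin(nx)cos(n'x) dx = ½∫_0^π [sin((n+n')x) + sin((n−n')x)] dx, which is 0 when n+n' is even and 2n/(n²−n'²) when n+n' is odd (it need not vanish on (0, π)). For the constant mode: ∫_0^π 1 dx = π, ∫_0^π cos(nx) dx = 0, ∫_0^π sin(nx) dx = (1−(−1)^n)/n.
  u² squared terms: (-1)²·∫1 dx = 1·π = π;  (-5)²·∫sin(x)² dx = 25·π/2 = 25*π/2;  (2)²·∫sin(5x)² dx = 4·π/2 = 2*π.
  u² cross terms: 2·(-1)·(-5)·∫1·sin(x) dx = 10·(2) = 20;  2·(-1)·(2)·∫1·sin(5x) dx = -4·(2/5) = -8/5;  2·(-5)·(2)·∫sin(x)·sin(5x) dx = -20·(0) = 0.
  So ∫_0^π u² dx = π + 25*π/2 + 2*π + 20 − 8/5 + 0 = 92/5 + 31*π/2.
  (u')² squared terms: (-5)²·∫cos(x)² dx = 25·π/2 = 25*π/2;  (10)²·∫cos(5x)² dx = 100·π/2 = 50*π.
  (u')² cross terms: 2·(-5)·(10)·∫cos(x)·cos(5x) dx = -100·(0) = 0.
  So ∫_0^π (u')² dx = 25*π/2 + 50*π + 0 = 125*π/2.
||u||_{H^1}^2 = (92/5 + 31*π/2) + (125*π/2) = 92/5 + 78*π.


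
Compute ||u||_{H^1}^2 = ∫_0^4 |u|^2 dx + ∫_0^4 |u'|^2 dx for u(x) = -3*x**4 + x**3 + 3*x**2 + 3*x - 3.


||u||_{H^1}^2 = 15107784/35

The H^1 norm (squared) on an interval (0, L) is
  ||u||_{H^1}^2 = ∫_0^L u(x)^2 dx + ∫_0^L u'(x)^2 dx.
Compute u'(x) = -12*x**3 + 3*x**2 + 6*x + 3.
Then u(x)^2 = 9*x**8 - 6*x**7 - 17*x**6 - 12*x**5 + 33*x**4 + 12*x**3 - 9*x**2 - 18*x + 9 and u'(x)^2 = 144*x**6 - 72*x**5 - 135*x**4 - 36*x**3 + 54*x**2 + 36*x + 9.
Integrate each monomial from 0 to 4 using ∫_0^4 c·x^n dx = c·4^(n+1)/(n+1):
  ∫_0^4 u(x)^2 dx = ∫_0^4 (9*x^8 - 6*x^7 - 17*x^6 - 12*x^5 + 33*x^4 + 12*x^3 - 9*x^2 - 18*x + 9) dx. Term by term:
    ∫_0^4 9*x^8 dx = 262144;  ∫_0^4 -6*x^7 dx = -49152;  ∫_0^4 -17*x^6 dx = -278528/7;
    ∫_0^4 -12*x^5 dx = -8192;  ∫_0^4 33*x^4 dx = 33792/5;  ∫_0^4 12*x^3 dx = 768;
    ∫_0^4 -9*x^2 dx = -192;  ∫_0^4 -18*x dx = -144;  ∫_0^4 9 dx = 36.
  Sum: 262144 − 49152 − 278528/7 − 8192 + 33792/5 + 768 − 192 − 144 + 36 = 6028284/35.
  ∫_0^4 u'(x)^2 dx = ∫_0^4 (144*x^6 - 72*x^5 - 135*x^4 - 36*x^3 + 54*x^2 + 36*x + 9) dx. Term by term:
    ∫_0^4 144*x^6 dx = 2359296/7;  ∫_0^4 -72*x^5 dx = -49152;  ∫_0^4 -135*x^4 dx = -27648;
    ∫_0^4 -36*x^3 dx = -2304;  ∫_0^4 54*x^2 dx = 1152;  ∫_0^4 36*x dx = 288;
    ∫_0^4 9 dx = 36.
  Sum: 2359296/7 − 49152 − 27648 − 2304 + 1152 + 288 + 36 = 1815900/7.
Adding: ||u||_{H^1}^2 = 6028284/35 + 1815900/7 = 15107784/35.


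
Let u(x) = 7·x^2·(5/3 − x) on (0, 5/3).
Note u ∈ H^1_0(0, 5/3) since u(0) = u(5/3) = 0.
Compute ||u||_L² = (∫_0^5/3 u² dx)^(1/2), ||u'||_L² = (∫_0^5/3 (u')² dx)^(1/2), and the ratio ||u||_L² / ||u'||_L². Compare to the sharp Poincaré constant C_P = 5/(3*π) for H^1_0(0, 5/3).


||u||_L² / ||u'||_L² = 5*sqrt(14)/42 < C_P = 5/(3*π).

u(x) = 7·x^2·(5/3 − x), so u'(x) = 7*x*(10 - 9*x)/3.
u(x) = 7·x^2·(5/3 − x) vanishes at x = 0 and x = 5/3, so u ∈ H^1_0(0, 5/3). Differentiate via the product rule and integrate the resulting polynomials term by term.
  ∫_0^5/3 u² dx = ∫_0^5/3 (49*x^6 - 490*x^5/3 + 1225*x^4/9) dx. Term by term:
    ∫_0^5/3 49*x^6 dx = 546875/2187;  ∫_0^5/3 -490*x^5/3 dx = -3828125/6561;  ∫_0^5/3 1225*x^4/9 dx = 765625/2187.
  Sum: 546875/2187 − 3828125/6561 + 765625/2187 = 109375/6561.
  ∫_0^5/3 (u')² dx = ∫_0^5/3 (441*x^4 - 980*x^3 + 4900*x^2/9) dx. Term by term:
    ∫_0^5/3 441*x^4 dx = 30625/27;  ∫_0^5/3 -980*x^3 dx = -153125/81;  ∫_0^5/3 4900*x^2/9 dx = 612500/729.
  Sum: 30625/27 − 153125/81 + 612500/729 = 61250/729.
∫_0^5/3 u² dx = 109375/6561, so ||u||_L² = 125*sqrt(7)/81.
∫_0^5/3 (u')² dx = 61250/729, so ||u'||_L² = 175*sqrt(2)/27.
Ratio ||u||_L² / ||u'||_L² = 5*sqrt(14)/42.
Sharp Poincaré constant on H^1_0(0, 5/3) is C_P = L/π = 5/(3*π), achieved by sin(3*π/5·x).
A polynomial bump cannot attain the sharp Poincaré constant (only the first sine eigenfunction does), so the ratio is strictly less than C_P, consistent with ||u||_L² ≤ C_P ||u'||_L².


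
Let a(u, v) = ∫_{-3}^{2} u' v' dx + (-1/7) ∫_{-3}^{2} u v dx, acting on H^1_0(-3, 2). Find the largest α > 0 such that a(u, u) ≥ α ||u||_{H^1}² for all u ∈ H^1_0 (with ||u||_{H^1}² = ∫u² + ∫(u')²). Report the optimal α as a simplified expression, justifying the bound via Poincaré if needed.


α = (-25/7 + π^2)/(π^2 + 25)

Coercivity of a(·,·) on H^1_0(-3, 2) means a(u, u) ≥ α ||u||_{H^1}² for every u ∈ H^1_0.
The interval has length L = 5, and Poincaré/coercivity depend only on L. Here a(u, u) = ∫(u')² + (-1/7)·∫u².
Here c = -1/7 < 0 with |c| < (π/L)² = π^2/25, so coercivity still holds. The condition a(u,u) ≥ α||u||_{H^1}² reads (1−α)∫(u')² ≥ (α−c)∫u². Any admissible α is ≤ 1 (rapidly oscillating u have ∫u²/∫(u')² → 0), and α = 1 would force 0 ≥ (1−c)∫u², impossible since c < 1; so 1−α > 0. By the sharp Poincaré inequality on H^1_0 of an interval of length L, ∫(u')² ≥ (π/L)²∫u² with equality for the first sine mode sin(π(x−x₀)/L) (x₀ the left endpoint), so the inequality holds for all u iff (1−α)(π/L)² ≥ α − c, i.e. α ≤ ((π/L)² + c)/((π/L)² + 1) = (1 + c(L/π)²)/(1 + (L/π)²). (Direct route, valid since c ≤ 0: Poincaré gives c∫u² ≥ c(L/π)²∫(u')², so a(u,u) ≥ (1 + c(L/π)²)∫(u')², while ||u||_{H^1}² ≤ (1 + (L/π)²)∫(u')²; dividing yields the same α.) With (π/L)² = π^2/25 and c = -1/7, the largest admissible constant is α = ((π/L)² + c)/((π/L)² + 1).
Simplifying, α = (-25/7 + π^2)/(π^2 + 25).


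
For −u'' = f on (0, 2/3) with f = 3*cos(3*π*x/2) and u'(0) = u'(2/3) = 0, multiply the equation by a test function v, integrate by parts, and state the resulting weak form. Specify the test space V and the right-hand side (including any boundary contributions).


V = H^1(0, 2/3) (no boundary constraint on v; u is determined up to an additive constant); weak form: ∫_0^2/3 u'v' dx = ∫_0^2/3 (3*cos(3*π*x/2)) v dx for all v ∈ V.

Multiply both sides by a test function v and integrate from 0 to 2/3:
  ∫_0^2/3 −u''(x) v(x) dx = ∫_0^2/3 f(x) v(x) dx.
Integrate the LHS by parts once:
  ∫_0^2/3 −u'' v dx = −[u'(x) v(x)]_0^2/3 + ∫_0^2/3 u'(x) v'(x) dx.
Thus ∫_0^2/3 u'(x) v'(x) dx = ∫_0^2/3 f(x) v(x) dx + [u'(x) v(x)]_0^2/3.
Choose V so that boundary terms are either known or forced to vanish.
u has homogeneous Neumann: u'(0) = u'(2/3) = 0. So [u' v]_0^2/3 = 0·v(2/3) − 0·v(0) = 0 for any v; take V = H^1(0, 2/3).
Weak formulation: find u (satisfying any essential BC) such that ∫_0^2/3 u'(x) v'(x) dx = ∫_0^2/3 f v dx for all v ∈ V (homogeneous Neumann, so boundary terms vanish).
Substituting f(x) = 3*cos(3*π*x/2), the right-hand side is ∫_0^2/3 (3*cos(3*π*x/2)) v dx.
Compatibility check (pure Neumann): taking v ≡ 1 ∈ V gives 0 = ∫_0^2/3 f dx + (0) − (0), i.e. ∫_0^2/3 f dx must equal u'(0) − u'(2/3) = 0. Indeed ∫_0^2/3 (3*cos(3*π*x/2)) dx = 0, so the data are compatible. The solution is then unique only up to an additive constant (fix it e.g. by requiring ∫_0^2/3 u dx = 0).


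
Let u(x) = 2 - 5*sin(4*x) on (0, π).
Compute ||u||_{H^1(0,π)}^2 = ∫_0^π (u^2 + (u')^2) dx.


||u||_{H^1(0,π)}^2 = 433*π/2

u'(x) = -20*cos(4*x).
Expand u² and (u')² and integrate term by term on (0, π), using: for integers n ≥ 1, ∫_0^π sin²(nx) dx = ∫_0^π cos²(nx) dx = π/2; for n ≠ n', ∫_0^π sin(nx)sin(n'x) dx = ∫_0^π cos(nx)cos(n'x) dx = 0; and by product-to-sum, ∫_0^π sin(nx)cos(n'x) dx = ½∫_0^π [sin((n+n')x) + sin((n−n')x)] dx, which is 0 when n+n' is even and 2n/(n²−n'²) when n+n' is odd (it need not vanish on (0, π)). For the constant mode: ∫_0^π 1 dx = π, ∫_0^π cos(nx) dx = 0, ∫_0^π sin(nx) dx = (1−(−1)^n)/n.
  u² squared terms: (2)²·∫1 dx = 4·π = 4*π;  (-5)²·∫sin(4x)² dx = 25·π/2 = 25*π/2.
  u² cross terms: 2·(2)·(-5)·∫1·sin(4x) dx = -20·(0) = 0.
  So ∫_0^π u² dx = 4*π + 25*π/2 + 0 = 33*π/2.
  (u')² squared terms: (-20)²·∫cos(4x)² dx = 400·π/2 = 200*π.
  So ∫_0^π (u')² dx = 200*π.
||u||_{H^1}^2 = (33*π/2) + (200*π) = 433*π/2.


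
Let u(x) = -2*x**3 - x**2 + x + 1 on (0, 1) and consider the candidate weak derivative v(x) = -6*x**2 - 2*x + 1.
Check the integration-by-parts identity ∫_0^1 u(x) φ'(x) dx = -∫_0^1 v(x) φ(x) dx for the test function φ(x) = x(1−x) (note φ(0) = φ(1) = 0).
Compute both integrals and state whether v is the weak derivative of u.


LHS = 3/10, RHS = 3/10. Yes, v = u' weakly.

u(x) = -2*x**3 - x**2 + x + 1, classical derivative u'(x) = -6*x**2 - 2*x + 1.
φ(x) = x(1−x), so φ'(x) = 1 - 2*x.
Note φ(0) = φ(1) = 0, so the boundary term u·φ vanishes.
LHS = ∫_0^1 u(x) φ'(x) dx = ∫_0^1 (4*x^4 - 3*x^2 - x + 1) dx. Term by term:
  ∫_0^1 4*x^4 dx = 4/5;  ∫_0^1 -3*x^2 dx = -1;  ∫_0^1 -x dx = -1/2;
  ∫_0^1 1 dx = 1.
Sum: 4/5 − 1 − 1/2 + 1 = 3/10.
So LHS = 3/10.
∫_0^1 v(x) φ(x) dx = ∫_0^1 (6*x^4 - 4*x^3 - 3*x^2 + x) dx. Term by term:
  ∫_0^1 6*x^4 dx = 6/5;  ∫_0^1 -4*x^3 dx = -1;  ∫_0^1 -3*x^2 dx = -1;
  ∫_0^1 x dx = 1/2.
Sum: 6/5 − 1 − 1 + 1/2 = -3/10.
So RHS = -∫_0^1 v(x) φ(x) dx = 3/10.
LHS = RHS, so the identity holds for this test φ.
Moreover u is smooth here and v(x) = u'(x) = -6*x**2 - 2*x + 1 pointwise, so the identity holds for every test function. Hence v is the weak derivative of u.


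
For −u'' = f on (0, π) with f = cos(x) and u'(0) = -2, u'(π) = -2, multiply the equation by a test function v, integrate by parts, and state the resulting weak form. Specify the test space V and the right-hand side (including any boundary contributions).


V = H^1(0, π) (v unrestricted at boundary; u is determined up to an additive constant); weak form: ∫_0^π u'v' dx = ∫_0^π (cos(x)) v dx − 2·v(π) + 2·v(0) for all v ∈ V.

Multiply both sides by a test function v and integrate from 0 to π:
  ∫_0^π −u''(x) v(x) dx = ∫_0^π f(x) v(x) dx.
Integrate the LHS by parts once:
  ∫_0^π −u'' v dx = −[u'(x) v(x)]_0^π + ∫_0^π u'(x) v'(x) dx.
Thus ∫_0^π u'(x) v'(x) dx = ∫_0^π f(x) v(x) dx + [u'(x) v(x)]_0^π.
Choose V so that boundary terms are either known or forced to vanish.
u has inhomogeneous Neumann u'(0) = -2, u'(π) = -2. [u' v]_0^π = (-2)·v(π) − (-2)·v(0) = − 2·v(π) + 2·v(0). Take V = H^1(0, π); boundary term becomes part of RHS.
Weak formulation: find u (satisfying any essential BC) such that ∫_0^π u'(x) v'(x) dx = ∫_0^π f v dx − 2·v(π) + 2·v(0) for all v ∈ V (Neumann data are natural BCs: they enter the RHS as boundary terms).
Substituting f(x) = cos(x), the right-hand side is ∫_0^π (cos(x)) v dx − 2·v(π) + 2·v(0).
Compatibility check (pure Neumann): taking v ≡ 1 ∈ V gives 0 = ∫_0^π f dx + (-2) − (-2), i.e. ∫_0^π f dx must equal u'(0) − u'(π) = 0. Indeed ∫_0^π (cos(x)) dx = 0, so the data are compatible. The solution is then unique only up to an additive constant (fix it e.g. by requiring ∫_0^π u dx = 0).


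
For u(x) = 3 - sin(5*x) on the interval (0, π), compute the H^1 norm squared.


||u||_{H^1(0,π)}^2 = -12/5 + 22*π

u'(x) = -5*cos(5*x).
Expand u² and (u')² and integrate term by term on (0, π), using: for integers n ≥ 1, ∫_0^π sin²(nx) dx = ∫_0^π cos²(nx) dx = π/2; for n ≠ n', ∫_0^π sin(nx)sin(n'x) dx = ∫_0^π cos(nx)cos(n'x) dx = 0; and by product-to-sum, ∫_0^π sin(nx)cos(n'x) dx = ½∫_0^π [sin((n+n')x) + sin((n−n')x)] dx, which is 0 when n+n' is even and 2n/(n²−n'²) when n+n' is odd (it need not vanish on (0, π)). For the constant mode: ∫_0^π 1 dx = π, ∫_0^π cos(nx) dx = 0, ∫_0^π sin(nx) dx = (1−(−1)^n)/n.
  u² squared terms: (3)²·∫1 dx = 9·π = 9*π;  (-1)²·∫sin(5x)² dx = 1·π/2 = π/2.
  u² cross terms: 2·(3)·(-1)·∫1·sin(5x) dx = -6·(2/5) = -12/5.
  So ∫_0^π u² dx = 9*π + π/2 − 12/5 = -12/5 + 19*π/2.
  (u')² squared terms: (-5)²·∫cos(5x)² dx = 25·π/2 = 25*π/2.
  So ∫_0^π (u')² dx = 25*π/2.
||u||_{H^1}^2 = (-12/5 + 19*π/2) + (25*π/2) = -12/5 + 22*π.


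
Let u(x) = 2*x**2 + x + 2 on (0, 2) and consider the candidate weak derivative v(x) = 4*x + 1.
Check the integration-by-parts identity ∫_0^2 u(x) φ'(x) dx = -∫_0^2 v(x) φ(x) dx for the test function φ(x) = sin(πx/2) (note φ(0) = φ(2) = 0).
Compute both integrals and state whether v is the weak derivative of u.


LHS = -20/π, RHS = -20/π. Yes, v = u' weakly.

u(x) = 2*x**2 + x + 2, classical derivative u'(x) = 4*x + 1.
φ(x) = sin(πx/2), so φ'(x) = π*cos(π*x/2)/2.
Note φ(0) = φ(2) = 0, so the boundary term u·φ vanishes.
LHS = ∫_0^2 u(x) φ'(x) dx = ∫_0^2 (π*x^2*cos(π*x/2) + π*x*cos(π*x/2)/2 + π*cos(π*x/2)) dx. Term by term:
  ∫_0^2 π*cos(π*x/2) dx = 0;  ∫_0^2 π*x^2*cos(π*x/2) dx = -16/π;  ∫_0^2 π*x*cos(π*x/2)/2 dx = -4/π.
Sum: 0 − 16/π − 4/π = -20/π.
So LHS = -20/π.
∫_0^2 v(x) φ(x) dx = ∫_0^2 (4*x*sin(π*x/2) + sin(π*x/2)) dx. Term by term:
  ∫_0^2 4*x*sin(π*x/2) dx = 16/π;  ∫_0^2 sin(π*x/2) dx = 4/π.
Sum: 16/π + 4/π = 20/π.
So RHS = -∫_0^2 v(x) φ(x) dx = -20/π.
LHS = RHS, so the identity holds for this test φ.
Moreover u is smooth here and v(x) = u'(x) = 4*x + 1 pointwise, so the identity holds for every test function. Hence v is the weak derivative of u.


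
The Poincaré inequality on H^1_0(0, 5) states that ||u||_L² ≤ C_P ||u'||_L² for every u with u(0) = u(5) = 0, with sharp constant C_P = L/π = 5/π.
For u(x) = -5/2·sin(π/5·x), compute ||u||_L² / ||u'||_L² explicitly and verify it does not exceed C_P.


||u||_L² / ||u'||_L² = 5/π = C_P.

u(x) = -5/2·sin(π/5·x), so u'(x) = -π*cos(π*x/5)/2.
Writing u(x) = A·sin(kπx/L) with A = -5/2 and k = 1, use ∫_0^L sin²(kπx/L) dx = L/2 and ∫_0^L cos²(kπx/L) dx = L/2.
u² = 25/4·sin²(π/5·x) and (u')² = π^2/4·cos²(π/5·x), and each of sin², cos² integrates to L/2 = 5/2 over (0, 5).
∫_0^5 u² dx = 125/8, so ||u||_L² = 5*sqrt(10)/4.
∫_0^5 (u')² dx = 5*π^2/8, so ||u'||_L² = sqrt(10)*π/4.
Ratio ||u||_L² / ||u'||_L² = 5/π.
Sharp Poincaré constant on H^1_0(0, 5) is C_P = L/π = 5/π, achieved by sin(π/5·x).
This is the k = 1 eigenfunction (up to amplitude), so the ratio equals the sharp Poincaré constant exactly.


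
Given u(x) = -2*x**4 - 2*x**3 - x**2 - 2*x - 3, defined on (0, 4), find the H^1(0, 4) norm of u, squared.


||u||_{H^1}^2 = 141167708/315

The H^1 norm (squared) on an interval (0, L) is
  ||u||_{H^1}^2 = ∫_0^L u(x)^2 dx + ∫_0^L u'(x)^2 dx.
Compute u'(x) = -8*x**3 - 6*x**2 - 2*x - 2.
Then u(x)^2 = 4*x**8 + 8*x**7 + 8*x**6 + 12*x**5 + 21*x**4 + 16*x**3 + 10*x**2 + 12*x + 9 and u'(x)^2 = 64*x**6 + 96*x**5 + 68*x**4 + 56*x**3 + 28*x**2 + 8*x + 4.
Integrate each monomial from 0 to 4 using ∫_0^4 c·x^n dx = c·4^(n+1)/(n+1):
  ∫_0^4 u(x)^2 dx = ∫_0^4 (4*x^8 + 8*x^7 + 8*x^6 + 12*x^5 + 21*x^4 + 16*x^3 + 10*x^2 + 12*x + 9) dx. Term by term:
    ∫_0^4 4*x^8 dx = 1048576/9;  ∫_0^4 8*x^7 dx = 65536;  ∫_0^4 8*x^6 dx = 131072/7;
    ∫_0^4 12*x^5 dx = 8192;  ∫_0^4 21*x^4 dx = 21504/5;  ∫_0^4 16*x^3 dx = 1024;
    ∫_0^4 10*x^2 dx = 640/3;  ∫_0^4 12*x dx = 96;  ∫_0^4 9 dx = 36.
  Sum: 1048576/9 + 65536 + 131072/7 + 8192 + 21504/5 + 1024 + 640/3 + 96 + 36 = 67608812/315.
  ∫_0^4 u'(x)^2 dx = ∫_0^4 (64*x^6 + 96*x^5 + 68*x^4 + 56*x^3 + 28*x^2 + 8*x + 4) dx. Term by term:
    ∫_0^4 64*x^6 dx = 1048576/7;  ∫_0^4 96*x^5 dx = 65536;  ∫_0^4 68*x^4 dx = 69632/5;
    ∫_0^4 56*x^3 dx = 3584;  ∫_0^4 28*x^2 dx = 1792/3;  ∫_0^4 8*x dx = 64;
    ∫_0^4 4 dx = 16.
  Sum: 1048576/7 + 65536 + 69632/5 + 3584 + 1792/3 + 64 + 16 = 24519632/105.
Adding: ||u||_{H^1}^2 = 67608812/315 + 24519632/105 = 141167708/315.


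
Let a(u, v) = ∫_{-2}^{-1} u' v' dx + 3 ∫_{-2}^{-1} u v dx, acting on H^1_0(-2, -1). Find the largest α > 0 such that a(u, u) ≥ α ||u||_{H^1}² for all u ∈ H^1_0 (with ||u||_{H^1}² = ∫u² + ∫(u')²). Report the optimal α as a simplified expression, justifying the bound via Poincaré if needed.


α = 1

Coercivity of a(·,·) on H^1_0(-2, -1) means a(u, u) ≥ α ||u||_{H^1}² for every u ∈ H^1_0.
The interval has length L = 1, and Poincaré/coercivity depend only on L. Here a(u, u) = ∫(u')² + (3)·∫u².
Here c = 3 ≥ 1, so a(u,u) = ∫(u')² + c∫u² ≥ ∫(u')² + ∫u² = ||u||_{H^1}², i.e. α = 1 works. No larger α is possible: a(u,u) ≥ α||u||_{H^1}² means (1−α)∫(u')² ≥ (α−c)∫u², and for the modes u_n = sin(nπ(x−x₀)/L) (x₀ the left endpoint) one has ∫u_n²/∫(u_n')² = (L/(nπ))² → 0, so a(u_n,u_n)/||u_n||_{H^1}² → 1. Hence the optimal constant is α = 1.
Therefore α = 1.


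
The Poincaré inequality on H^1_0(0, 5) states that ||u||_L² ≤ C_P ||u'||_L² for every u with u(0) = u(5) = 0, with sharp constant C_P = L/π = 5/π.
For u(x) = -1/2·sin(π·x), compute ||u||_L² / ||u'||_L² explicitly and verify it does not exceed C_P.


||u||_L² / ||u'||_L² = 1/π < C_P = 5/π.

u(x) = -1/2·sin(π·x), so u'(x) = -π*cos(π*x)/2.
Writing u(x) = A·sin(kπx/L) with A = -1/2 and k = 5, use ∫_0^L sin²(kπx/L) dx = L/2 and ∫_0^L cos²(kπx/L) dx = L/2.
u² = 1/4·sin²(π·x) and (u')² = π^2/4·cos²(π·x), and each of sin², cos² integrates to L/2 = 5/2 over (0, 5).
∫_0^5 u² dx = 5/8, so ||u||_L² = sqrt(10)/4.
∫_0^5 (u')² dx = 5*π^2/8, so ||u'||_L² = sqrt(10)*π/4.
Ratio ||u||_L² / ||u'||_L² = 1/π.
Sharp Poincaré constant on H^1_0(0, 5) is C_P = L/π = 5/π, achieved by sin(π/5·x).
This is the k = 5 harmonic; the ratio L/(kπ) is strictly less than C_P = L/π, consistent with the sharp inequality ||u||_L² ≤ C_P ||u'||_L².


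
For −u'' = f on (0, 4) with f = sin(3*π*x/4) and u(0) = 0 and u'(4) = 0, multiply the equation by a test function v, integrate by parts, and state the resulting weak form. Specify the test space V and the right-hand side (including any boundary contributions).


V = {v ∈ H^1(0, 4) : v(0) = 0} (test functions vanish at x = 0 where u is specified); weak form: ∫_0^4 u'v' dx = ∫_0^4 (sin(3*π*x/4)) v dx for all v ∈ V.

Multiply both sides by a test function v and integrate from 0 to 4:
  ∫_0^4 −u''(x) v(x) dx = ∫_0^4 f(x) v(x) dx.
Integrate the LHS by parts once:
  ∫_0^4 −u'' v dx = −[u'(x) v(x)]_0^4 + ∫_0^4 u'(x) v'(x) dx.
Thus ∫_0^4 u'(x) v'(x) dx = ∫_0^4 f(x) v(x) dx + [u'(x) v(x)]_0^4.
Choose V so that boundary terms are either known or forced to vanish.
Mixed BC: u(0) = 0 (Dirichlet) and u'(4) = 0 (Neumann). Define V = {v ∈ H^1(0, 4) : v(0) = 0}. Then [u' v]_0^4 = u'(4)·v(4) − u'(0)·0 = 0.
Weak formulation: find u (satisfying any essential BC) such that ∫_0^4 u'(x) v'(x) dx = ∫_0^4 f v dx for all v ∈ V (Dirichlet at 0 absorbed into V; the Neumann datum at x = 4 is zero, so no boundary term remains).
Substituting f(x) = sin(3*π*x/4), the right-hand side is ∫_0^4 (sin(3*π*x/4)) v dx.


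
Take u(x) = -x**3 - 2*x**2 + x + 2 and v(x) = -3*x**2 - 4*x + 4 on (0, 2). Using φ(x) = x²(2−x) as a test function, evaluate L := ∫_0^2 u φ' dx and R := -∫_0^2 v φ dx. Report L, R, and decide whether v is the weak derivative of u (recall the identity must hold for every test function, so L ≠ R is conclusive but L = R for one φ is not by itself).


LHS = 172/15, RHS = 112/15. No, v is not the weak derivative of u.

u(x) = -x**3 - 2*x**2 + x + 2, classical derivative u'(x) = -3*x**2 - 4*x + 1.
φ(x) = x²(2−x), so φ'(x) = x*(4 - 3*x).
Note φ(0) = φ(2) = 0, so the boundary term u·φ vanishes.
LHS = ∫_0^2 u(x) φ'(x) dx = ∫_0^2 (3*x^5 + 2*x^4 - 11*x^3 - 2*x^2 + 8*x) dx. Term by term:
  ∫_0^2 3*x^5 dx = 32;  ∫_0^2 2*x^4 dx = 64/5;  ∫_0^2 -11*x^3 dx = -44;
  ∫_0^2 -2*x^2 dx = -16/3;  ∫_0^2 8*x dx = 16.
Sum: 32 + 64/5 − 44 − 16/3 + 16 = 172/15.
So LHS = 172/15.
∫_0^2 v(x) φ(x) dx = ∫_0^2 (3*x^5 - 2*x^4 - 12*x^3 + 8*x^2) dx. Term by term:
  ∫_0^2 3*x^5 dx = 32;  ∫_0^2 -2*x^4 dx = -64/5;  ∫_0^2 -12*x^3 dx = -48;
  ∫_0^2 8*x^2 dx = 64/3.
Sum: 32 − 64/5 − 48 + 64/3 = -112/15.
So RHS = -∫_0^2 v(x) φ(x) dx = 112/15.
LHS − RHS = 4 ≠ 0, so the identity fails.
(For a valid weak derivative the identity must hold for EVERY test function, in particular this one. The failure shows v is NOT the weak derivative of u.)
Correct weak derivative would be u'(x) = -3*x**2 - 4*x + 1.


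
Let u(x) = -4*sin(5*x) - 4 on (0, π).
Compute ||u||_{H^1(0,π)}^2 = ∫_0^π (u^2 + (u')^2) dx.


||u||_{H^1(0,π)}^2 = 64/5 + 224*π

u'(x) = -20*cos(5*x).
Expand u² and (u')² and integrate term by term on (0, π), using: for integers n ≥ 1, ∫_0^π sin²(nx) dx = ∫_0^π cos²(nx) dx = π/2; for n ≠ n', ∫_0^π sin(nx)sin(n'x) dx = ∫_0^π cos(nx)cos(n'x) dx = 0; and by product-to-sum, ∫_0^π sin(nx)cos(n'x) dx = ½∫_0^π [sin((n+n')x) + sin((n−n')x)] dx, which is 0 when n+n' is even and 2n/(n²−n'²) when n+n' is odd (it need not vanish on (0, π)). For the constant mode: ∫_0^π 1 dx = π, ∫_0^π cos(nx) dx = 0, ∫_0^π sin(nx) dx = (1−(−1)^n)/n.
  u² squared terms: (-4)²·∫1 dx = 16·π = 16*π;  (-4)²·∫sin(5x)² dx = 16·π/2 = 8*π.
  u² cross terms: 2·(-4)·(-4)·∫1·sin(5x) dx = 32·(2/5) = 64/5.
  So ∫_0^π u² dx = 16*π + 8*π + 64/5 = 64/5 + 24*π.
  (u')² squared terms: (-20)²·∫cos(5x)² dx = 400·π/2 = 200*π.
  So ∫_0^π (u')² dx = 200*π.
||u||_{H^1}^2 = (64/5 + 24*π) + (200*π) = 64/5 + 224*π.


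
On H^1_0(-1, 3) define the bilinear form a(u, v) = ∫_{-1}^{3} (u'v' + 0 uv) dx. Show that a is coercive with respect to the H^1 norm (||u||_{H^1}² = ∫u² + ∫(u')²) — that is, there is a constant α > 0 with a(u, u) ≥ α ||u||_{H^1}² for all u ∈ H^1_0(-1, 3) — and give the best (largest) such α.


α = π^2/(π^2 + 16)

Coercivity of a(·,·) on H^1_0(-1, 3) means a(u, u) ≥ α ||u||_{H^1}² for every u ∈ H^1_0.
The interval has length L = 4, and Poincaré/coercivity depend only on L. Here a(u, u) = ∫(u')² + (0)·∫u².
Here c = 0, so a(u,u) = ∫(u')² alone. The condition a(u,u) ≥ α||u||_{H^1}² reads (1−α)∫(u')² ≥ (α−c)∫u². Any admissible α is ≤ 1 (rapidly oscillating u have ∫u²/∫(u')² → 0), and α = 1 would force 0 ≥ (1−c)∫u², impossible since c < 1; so 1−α > 0. By the sharp Poincaré inequality on H^1_0 of an interval of length L, ∫(u')² ≥ (π/L)²∫u² with equality for the first sine mode sin(π(x−x₀)/L) (x₀ the left endpoint), so the inequality holds for all u iff (1−α)(π/L)² ≥ α − c, i.e. α ≤ ((π/L)² + c)/((π/L)² + 1) = (1 + c(L/π)²)/(1 + (L/π)²). (Direct route, valid since c ≤ 0: Poincaré gives c∫u² ≥ c(L/π)²∫(u')², so a(u,u) ≥ (1 + c(L/π)²)∫(u')², while ||u||_{H^1}² ≤ (1 + (L/π)²)∫(u')²; dividing yields the same α.) With (π/L)² = π^2/16 and c = 0, the largest admissible constant is α = ((π/L)² + c)/((π/L)² + 1).
Simplifying, α = π^2/(π^2 + 16).


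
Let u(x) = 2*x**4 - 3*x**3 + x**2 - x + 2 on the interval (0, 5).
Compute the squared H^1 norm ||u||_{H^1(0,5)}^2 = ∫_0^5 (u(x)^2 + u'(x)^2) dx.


||u||_{H^1}^2 = 7300700/9

The H^1 norm (squared) on an interval (0, L) is
  ||u||_{H^1}^2 = ∫_0^L u(x)^2 dx + ∫_0^L u'(x)^2 dx.
Compute u'(x) = 8*x**3 - 9*x**2 + 2*x - 1.
Then u(x)^2 = 4*x**8 - 12*x**7 + 13*x**6 - 10*x**5 + 15*x**4 - 14*x**3 + 5*x**2 - 4*x + 4 and u'(x)^2 = 64*x**6 - 144*x**5 + 113*x**4 - 52*x**3 + 22*x**2 - 4*x + 1.
Integrate each monomial from 0 to 5 using ∫_0^5 c·x^n dx = c·5^(n+1)/(n+1):
  ∫_0^5 u(x)^2 dx = ∫_0^5 (4*x^8 - 12*x^7 + 13*x^6 - 10*x^5 + 15*x^4 - 14*x^3 + 5*x^2 - 4*x + 4) dx. Term by term:
    ∫_0^5 4*x^8 dx = 7812500/9;  ∫_0^5 -12*x^7 dx = -1171875/2;  ∫_0^5 13*x^6 dx = 1015625/7;
    ∫_0^5 -10*x^5 dx = -78125/3;  ∫_0^5 15*x^4 dx = 9375;  ∫_0^5 -14*x^3 dx = -4375/2;
    ∫_0^5 5*x^2 dx = 625/3;  ∫_0^5 -4*x dx = -50;  ∫_0^5 4 dx = 20.
  Sum: 7812500/9 − 1171875/2 + 1015625/7 − 78125/3 + 9375 − 4375/2 + 625/3 − 50 + 20 = 25737485/63.
  ∫_0^5 u'(x)^2 dx = ∫_0^5 (64*x^6 - 144*x^5 + 113*x^4 - 52*x^3 + 22*x^2 - 4*x + 1) dx. Term by term:
    ∫_0^5 64*x^6 dx = 5000000/7;  ∫_0^5 -144*x^5 dx = -375000;  ∫_0^5 113*x^4 dx = 70625;
    ∫_0^5 -52*x^3 dx = -8125;  ∫_0^5 22*x^2 dx = 2750/3;  ∫_0^5 -4*x dx = -50;
    ∫_0^5 1 dx = 5.
  Sum: 5000000/7 − 375000 + 70625 − 8125 + 2750/3 − 50 + 5 = 8455805/21.
Adding: ||u||_{H^1}^2 = 25737485/63 + 8455805/21 = 7300700/9.


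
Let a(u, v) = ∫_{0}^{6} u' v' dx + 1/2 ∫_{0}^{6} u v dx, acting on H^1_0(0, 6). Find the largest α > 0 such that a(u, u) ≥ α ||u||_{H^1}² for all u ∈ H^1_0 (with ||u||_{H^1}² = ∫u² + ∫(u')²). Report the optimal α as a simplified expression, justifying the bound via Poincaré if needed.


α = (π^2 + 18)/(π^2 + 36)

Coercivity of a(·,·) on H^1_0(0, 6) means a(u, u) ≥ α ||u||_{H^1}² for every u ∈ H^1_0.
The interval has length L = 6, and Poincaré/coercivity depend only on L. Here a(u, u) = ∫(u')² + (1/2)·∫u².
Here 0 < c = 1/2 < 1. The condition a(u,u) ≥ α||u||_{H^1}² reads (1−α)∫(u')² ≥ (α−c)∫u². Any admissible α is ≤ 1 (rapidly oscillating u have ∫u²/∫(u')² → 0), and α = 1 would force 0 ≥ (1−c)∫u², impossible since c < 1; so 1−α > 0. By the sharp Poincaré inequality on H^1_0 of an interval of length L, ∫(u')² ≥ (π/L)²∫u² with equality for the first sine mode sin(π(x−x₀)/L) (x₀ the left endpoint), so the inequality holds for all u iff (1−α)(π/L)² ≥ α − c, i.e. α ≤ ((π/L)² + c)/((π/L)² + 1) = (1 + c(L/π)²)/(1 + (L/π)²). With (π/L)² = π^2/36 and c = 1/2, the largest admissible constant is α = ((π/L)² + c)/((π/L)² + 1).
Simplifying, α = (π^2 + 18)/(π^2 + 36).


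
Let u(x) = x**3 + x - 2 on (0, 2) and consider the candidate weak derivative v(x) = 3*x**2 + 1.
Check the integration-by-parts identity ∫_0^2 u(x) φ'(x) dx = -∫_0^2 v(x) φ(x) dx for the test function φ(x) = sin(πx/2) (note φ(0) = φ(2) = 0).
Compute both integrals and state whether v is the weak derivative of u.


LHS = -28/π + 96/π^3, RHS = -28/π + 96/π^3. Yes, v = u' weakly.

u(x) = x**3 + x - 2, classical derivative u'(x) = 3*x**2 + 1.
φ(x) = sin(πx/2), so φ'(x) = π*cos(π*x/2)/2.
Note φ(0) = φ(2) = 0, so the boundary term u·φ vanishes.
LHS = ∫_0^2 u(x) φ'(x) dx = ∫_0^2 (π*x^3*cos(π*x/2)/2 + π*x*cos(π*x/2)/2 - π*cos(π*x/2)) dx. Term by term:
  ∫_0^2 -π*cos(π*x/2) dx = 0;  ∫_0^2 π*x*cos(π*x/2)/2 dx = -4/π;  ∫_0^2 π*x^3*cos(π*x/2)/2 dx = -24/π + 96/π^3.
Sum: 0 − 4/π + -24/π + 96/π^3 = -28/π + 96/π^3.
So LHS = -28/π + 96/π^3.
∫_0^2 v(x) φ(x) dx = ∫_0^2 (3*x^2*sin(π*x/2) + sin(π*x/2)) dx. Term by term:
  ∫_0^2 3*x^2*sin(π*x/2) dx = -96/π^3 + 24/π;  ∫_0^2 sin(π*x/2) dx = 4/π.
Sum: -96/π^3 + 24/π + 4/π = -96/π^3 + 28/π.
So RHS = -∫_0^2 v(x) φ(x) dx = -28/π + 96/π^3.
LHS = RHS, so the identity holds for this test φ.
Moreover u is smooth here and v(x) = u'(x) = 3*x**2 + 1 pointwise, so the identity holds for every test function. Hence v is the weak derivative of u.
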